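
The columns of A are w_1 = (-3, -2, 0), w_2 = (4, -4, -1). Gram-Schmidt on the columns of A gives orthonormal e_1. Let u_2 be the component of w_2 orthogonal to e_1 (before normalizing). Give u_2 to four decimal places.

u_2 = (3.0769, -4.6154, -1.0000)

e_1 = w_1/‖w_1‖ = (-3, -2, 0)/3.6056 = (-0.8321, -0.5547, 0.0000).
r_{12} = e_1·w_2 = -1.1094.
u_2 = w_2 + 1.1094·e_1 = (3.0769, -4.6154, -1.0000).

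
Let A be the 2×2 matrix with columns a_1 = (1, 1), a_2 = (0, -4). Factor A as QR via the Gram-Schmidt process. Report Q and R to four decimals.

e_1 = a_1/‖a_1‖ = (1, 1)/1.4142 = (0.7071, 0.7071).
r_{12} = e_1·a_2 = -2.8284.
u_2 = a_2 + 2.8284·e_1 = (2.0000, -2.0000).
‖u_2‖ = 2.8284, so e_2 = (0.7071, -0.7071).

Q = [[0.7071, 0.7071], [0.7071, -0.7071]], R = [[1.4142, -2.8284], [0.0000, 2.8284]]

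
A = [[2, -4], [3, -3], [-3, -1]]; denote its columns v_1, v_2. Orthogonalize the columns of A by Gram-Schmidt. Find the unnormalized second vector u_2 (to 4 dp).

u_2 = (-2.7273, -1.0909, -2.9091)

v_1 = (2, 3, -3); ‖v_1‖ = 4.6904, so q_1 = (0.4264, 0.6396, -0.6396).
q_1·v_2 = 0.4264·(-4) + 0.6396·(-3) + (-0.6396)·(-1) = -2.9848.
u_2 = v_2 + 2.9848·q_1 = (-2.7273, -1.0909, -2.9091).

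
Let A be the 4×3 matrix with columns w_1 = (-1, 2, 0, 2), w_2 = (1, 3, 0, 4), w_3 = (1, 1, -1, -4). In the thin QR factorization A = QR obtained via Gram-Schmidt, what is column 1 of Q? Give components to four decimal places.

q_1 = w_1/‖w_1‖ = (-1, 2, 0, 2)/3.0000 = (-0.3333, 0.6667, 0.0000, 0.6667).

q_1 = (-0.3333, 0.6667, 0.0000, 0.6667)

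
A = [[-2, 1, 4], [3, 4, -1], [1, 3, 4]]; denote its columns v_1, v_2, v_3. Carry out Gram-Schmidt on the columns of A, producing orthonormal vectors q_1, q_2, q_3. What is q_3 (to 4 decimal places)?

v_1 = (-2, 3, 1); ‖v_1‖ = 3.7417, so q_1 = (-0.5345, 0.8018, 0.2673).
q_1·v_2 = (-0.5345)·1 + 0.8018·4 + 0.2673·3 = 3.4744.
u_2 = v_2 − 3.4744·q_1 = (2.8571, 1.2143, 2.0714).
‖u_2‖ = 3.7321, so q_2 = (0.7656, 0.3254, 0.5550).
q_1·v_3 = (-0.5345)·4 + 0.8018·(-1) + 0.2673·4 = -1.8708; q_2·v_3 = 0.7656·4 + 0.3254·(-1) + 0.5550·4 = 4.9570.
u_3 = v_3 + 1.8708·q_1 − 4.9570·q_2 = (-0.7949, -1.1128, 1.7487).
‖u_3‖ = 2.2200, so q_3 = (-0.3581, -0.5013, 0.7877).

q_3 = (-0.3581, -0.5013, 0.7877)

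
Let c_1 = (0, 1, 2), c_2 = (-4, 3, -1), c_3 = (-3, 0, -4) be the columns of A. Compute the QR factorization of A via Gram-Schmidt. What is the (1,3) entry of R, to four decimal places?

r_{13} = -3.5777

c_1 = (0, 1, 2); ‖c_1‖ = 2.2361, so q_1 = (0.0000, 0.4472, 0.8944).
r_{13} = q_1·c_3 = -3.5777.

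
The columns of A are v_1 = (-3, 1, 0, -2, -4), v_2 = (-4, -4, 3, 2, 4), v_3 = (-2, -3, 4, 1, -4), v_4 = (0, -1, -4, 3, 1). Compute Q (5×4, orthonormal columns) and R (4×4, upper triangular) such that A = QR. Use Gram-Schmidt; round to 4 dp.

v_1 = (-3, 1, 0, -2, -4); ‖v_1‖ = 5.4772, so q_1 = (-0.5477, 0.1826, 0.0000, -0.3651, -0.7303).
q_1·v_2 = (-0.5477)·(-4) + 0.1826·(-4) + 0.0000·3 + (-0.3651)·2 + (-0.7303)·4 = -2.1909.
u_2 = v_2 + 2.1909·q_1 = (-5.2000, -3.6000, 3.0000, 1.2000, 2.4000).
‖u_2‖ = 7.4967, so q_2 = (-0.6936, -0.4802, 0.4002, 0.1601, 0.3201).
q_1·v_3 = (-0.5477)·(-2) + 0.1826·(-3) + 0.0000·4 + (-0.3651)·1 + (-0.7303)·(-4) = 3.1038; q_2·v_3 = (-0.6936)·(-2) + (-0.4802)·(-3) + 0.4002·4 + 0.1601·1 + 0.3201·(-4) = 3.3081.
u_3 = v_3 − 3.1038·q_1 − 3.3081·q_2 = (1.9947, -1.9781, 2.6762, 1.6038, -2.7924).
‖u_3‖ = 5.0421, so q_3 = (0.3956, -0.3923, 0.5308, 0.3181, -0.5538).
q_1·v_4 = (-0.5477)·0 + 0.1826·(-1) + 0.0000·(-4) + (-0.3651)·3 + (-0.7303)·1 = -2.0083; q_2·v_4 = (-0.6936)·0 + (-0.4802)·(-1) + 0.4002·(-4) + 0.1601·3 + 0.3201·1 = -0.3201; q_3·v_4 = 0.3956·0 + (-0.3923)·(-1) + 0.5308·(-4) + 0.3181·3 + (-0.5538)·1 = -1.3303.
u_4 = v_4 + 2.0083·q_1 + 0.3201·q_2 + 1.3303·q_3 = (-0.7958, -1.3090, -3.1658, 2.7411, -1.1009).
‖u_4‖ = 4.5929, so q_4 = (-0.1733, -0.2850, -0.6893, 0.5968, -0.2397).

Q = [[-0.5477, -0.6936, 0.3956, -0.1733], [0.1826, -0.4802, -0.3923, -0.2850], [0.0000, 0.4002, 0.5308, -0.6893], [-0.3651, 0.1601, 0.3181, 0.5968], [-0.7303, 0.3201, -0.5538, -0.2397]], R = [[5.4772, -2.1909, 3.1038, -2.0083], [0.0000, 7.4967, 3.3081, -0.3201], [0.0000, 0.0000, 5.0421, -1.3303], [0.0000, 0.0000, 0.0000, 4.5929]]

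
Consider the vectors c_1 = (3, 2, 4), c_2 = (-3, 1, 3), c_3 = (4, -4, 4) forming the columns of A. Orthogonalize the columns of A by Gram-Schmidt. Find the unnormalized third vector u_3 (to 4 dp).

u_3 = (0.4867, -5.1103, 2.1901)

c_1 = (3, 2, 4); ‖c_1‖ = 5.3852, so q_1 = (0.5571, 0.3714, 0.7428).
q_1·c_2 = 0.5571·(-3) + 0.3714·1 + 0.7428·3 = 0.9285.
u_2 = c_2 − 0.9285·q_1 = (-3.5172, 0.6552, 2.3103).
‖u_2‖ = 4.2589, so q_2 = (-0.8259, 0.1538, 0.5425).
q_1·c_3 = 0.5571·4 + 0.3714·(-4) + 0.7428·4 = 3.7139; q_2·c_3 = (-0.8259)·4 + 0.1538·(-4) + 0.5425·4 = -1.7489.
u_3 = c_3 − 3.7139·q_1 + 1.7489·q_2 = (0.4867, -5.1103, 2.1901).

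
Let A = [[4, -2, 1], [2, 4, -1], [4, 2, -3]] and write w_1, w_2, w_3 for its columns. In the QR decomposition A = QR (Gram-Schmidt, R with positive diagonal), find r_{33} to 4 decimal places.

w_1 = (4, 2, 4); ‖w_1‖ = 6.0000, so e_1 = (0.6667, 0.3333, 0.6667).
e_1·w_2 = 0.6667·(-2) + 0.3333·4 + 0.6667·2 = 1.3333.
u_2 = w_2 − 1.3333·e_1 = (-2.8889, 3.5556, 1.1111).
‖u_2‖ = 4.7140, so e_2 = (-0.6128, 0.7542, 0.2357).
e_1·w_3 = 0.6667·1 + 0.3333·(-1) + 0.6667·(-3) = -1.6667; e_2·w_3 = (-0.6128)·1 + 0.7542·(-1) + 0.2357·(-3) = -2.0742.
u_3 = w_3 + 1.6667·e_1 + 2.0742·e_2 = (0.8400, 1.1200, -1.4000).
r_{33} = ‖u_3‖ = 1.9799.

r_{33} = 1.9799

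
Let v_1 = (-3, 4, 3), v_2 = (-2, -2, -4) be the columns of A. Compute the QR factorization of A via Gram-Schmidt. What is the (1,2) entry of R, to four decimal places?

v_1 = (-3, 4, 3); ‖v_1‖ = 5.8310, so e_1 = (-0.5145, 0.6860, 0.5145).
r_{12} = e_1·v_2 = -2.4010.

r_{12} = -2.4010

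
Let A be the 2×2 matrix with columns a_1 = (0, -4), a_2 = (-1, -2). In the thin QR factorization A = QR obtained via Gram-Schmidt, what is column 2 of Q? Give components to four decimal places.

q_1 = a_1/‖a_1‖ = (0, -4)/4.0000 = (0.0000, -1.0000).
r_{12} = q_1·a_2 = 2.0000.
u_2 = a_2 − 2.0000·q_1 = (-1.0000, 0.0000).
‖u_2‖ = 1.0000, so q_2 = (-1.0000, 0.0000).

q_2 = (-1.0000, 0.0000)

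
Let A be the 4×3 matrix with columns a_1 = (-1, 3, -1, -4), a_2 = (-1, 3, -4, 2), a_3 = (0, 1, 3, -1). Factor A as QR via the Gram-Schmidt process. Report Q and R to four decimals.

a_1 = (-1, 3, -1, -4); ‖a_1‖ = 5.1962, so e_1 = (-0.1925, 0.5774, -0.1925, -0.7698).
e_1·a_2 = (-0.1925)·(-1) + 0.5774·3 + (-0.1925)·(-4) + (-0.7698)·2 = 1.1547.
u_2 = a_2 − 1.1547·e_1 = (-0.7778, 2.3333, -3.7778, 2.8889).
‖u_2‖ = 5.3541, so e_2 = (-0.1453, 0.4358, -0.7056, 0.5396).
e_1·a_3 = (-0.1925)·0 + 0.5774·1 + (-0.1925)·3 + (-0.7698)·(-1) = 0.7698; e_2·a_3 = (-0.1453)·0 + 0.4358·1 + (-0.7056)·3 + 0.5396·(-1) = -2.2205.
u_3 = a_3 − 0.7698·e_1 + 2.2205·e_2 = (-0.1744, 1.5233, 1.5814, 0.7907).
‖u_3‖ = 2.3402, so e_3 = (-0.0745, 0.6509, 0.6757, 0.3379).

Q = [[-0.1925, -0.1453, -0.0745], [0.5774, 0.4358, 0.6509], [-0.1925, -0.7056, 0.6757], [-0.7698, 0.5396, 0.3379]], R = [[5.1962, 1.1547, 0.7698], [0.0000, 5.3541, -2.2205], [0.0000, 0.0000, 2.3402]]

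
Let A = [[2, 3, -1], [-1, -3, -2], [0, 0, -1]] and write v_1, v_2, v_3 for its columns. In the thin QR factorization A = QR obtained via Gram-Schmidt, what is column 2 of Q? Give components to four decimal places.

v_1 = (2, -1, 0); ‖v_1‖ = 2.2361, so e_1 = (0.8944, -0.4472, 0.0000).
e_1·v_2 = 0.8944·3 + (-0.4472)·(-3) + 0.0000·0 = 4.0249.
u_2 = v_2 − 4.0249·e_1 = (-0.6000, -1.2000, 0.0000).
‖u_2‖ = 1.3416, so e_2 = (-0.4472, -0.8944, 0.0000).

e_2 = (-0.4472, -0.8944, 0.0000)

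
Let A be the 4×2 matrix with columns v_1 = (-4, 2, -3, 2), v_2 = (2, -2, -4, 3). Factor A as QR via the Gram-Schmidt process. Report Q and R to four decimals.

Q = [[-0.6963, 0.4828], [0.3482, -0.4184], [-0.5222, -0.6116], [0.3482, 0.4667]], R = [[5.7446, 1.0445], [0.0000, 5.6488]]

q_1 = v_1/‖v_1‖ = (-4, 2, -3, 2)/5.7446 = (-0.6963, 0.3482, -0.5222, 0.3482).
r_{12} = q_1·v_2 = 1.0445.
u_2 = v_2 − 1.0445·q_1 = (2.7273, -2.3636, -3.4545, 2.6364).
‖u_2‖ = 5.6488, so q_2 = (0.4828, -0.4184, -0.6116, 0.4667).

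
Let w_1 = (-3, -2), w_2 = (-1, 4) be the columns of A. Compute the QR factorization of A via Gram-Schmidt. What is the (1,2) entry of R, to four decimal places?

r_{12} = -1.3868

w_1 = (-3, -2); ‖w_1‖ = 3.6056, so q_1 = (-0.8321, -0.5547).
r_{12} = q_1·w_2 = -1.3868.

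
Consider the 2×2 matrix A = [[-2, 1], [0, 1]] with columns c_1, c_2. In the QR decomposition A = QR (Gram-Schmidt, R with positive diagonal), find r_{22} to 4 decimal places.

c_1 = (-2, 0); ‖c_1‖ = 2.0000, so q_1 = (-1.0000, 0.0000).
q_1·c_2 = (-1.0000)·1 + 0.0000·1 = -1.0000.
u_2 = c_2 + 1.0000·q_1 = (0.0000, 1.0000).
r_{22} = ‖u_2‖ = 1.0000.

r_{22} = 1.0000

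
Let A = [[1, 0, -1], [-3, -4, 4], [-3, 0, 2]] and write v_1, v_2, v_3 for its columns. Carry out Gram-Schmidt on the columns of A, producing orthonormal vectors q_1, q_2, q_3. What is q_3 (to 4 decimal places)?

q_3 = (-0.9487, 0.0000, -0.3162)

v_1 = (1, -3, -3); ‖v_1‖ = 4.3589, so q_1 = (0.2294, -0.6882, -0.6882).
q_1·v_2 = 0.2294·0 + (-0.6882)·(-4) + (-0.6882)·0 = 2.7530.
u_2 = v_2 − 2.7530·q_1 = (-0.6316, -2.1053, 1.8947).
‖u_2‖ = 2.9019, so q_2 = (-0.2176, -0.7255, 0.6529).
q_1·v_3 = 0.2294·(-1) + (-0.6882)·4 + (-0.6882)·2 = -4.3589; q_2·v_3 = (-0.2176)·(-1) + (-0.7255)·4 + 0.6529·2 = -1.3784.
u_3 = v_3 + 4.3589·q_1 + 1.3784·q_2 = (-0.3000, 0.0000, -0.1000).
‖u_3‖ = 0.3162, so q_3 = (-0.9487, 0.0000, -0.3162).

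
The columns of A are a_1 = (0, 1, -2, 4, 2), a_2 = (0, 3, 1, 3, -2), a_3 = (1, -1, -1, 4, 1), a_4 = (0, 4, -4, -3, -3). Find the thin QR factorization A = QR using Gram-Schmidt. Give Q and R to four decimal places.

Q = [[0.0000, 0.0000, 0.4255, 0.3507], [0.2000, 0.5939, -0.7011, 0.0497], [-0.4000, 0.3869, 0.2523, -0.7675], [0.8000, 0.3509, 0.4367, -0.1381], [0.4000, -0.6119, -0.2704, -0.5162]], R = [[5.0000, 1.8000, 3.8000, -1.2000], [0.0000, 4.4452, -0.1890, 1.6107], [0.0000, 0.0000, 2.3504, -4.3123], [0.0000, 0.0000, 0.0000, 5.2316]]

a_1 = (0, 1, -2, 4, 2); ‖a_1‖ = 5.0000, so e_1 = (0.0000, 0.2000, -0.4000, 0.8000, 0.4000).
e_1·a_2 = 0.0000·0 + 0.2000·3 + (-0.4000)·1 + 0.8000·3 + 0.4000·(-2) = 1.8000.
u_2 = a_2 − 1.8000·e_1 = (0.0000, 2.6400, 1.7200, 1.5600, -2.7200).
‖u_2‖ = 4.4452, so e_2 = (0.0000, 0.5939, 0.3869, 0.3509, -0.6119).
e_1·a_3 = 0.0000·1 + 0.2000·(-1) + (-0.4000)·(-1) + 0.8000·4 + 0.4000·1 = 3.8000; e_2·a_3 = 0.0000·1 + 0.5939·(-1) + 0.3869·(-1) + 0.3509·4 + (-0.6119)·1 = -0.1890.
u_3 = a_3 − 3.8000·e_1 + 0.1890·e_2 = (1.0000, -1.6478, 0.5931, 1.0263, -0.6356).
‖u_3‖ = 2.3504, so e_3 = (0.4255, -0.7011, 0.2523, 0.4367, -0.2704).
e_1·a_4 = 0.0000·0 + 0.2000·4 + (-0.4000)·(-4) + 0.8000·(-3) + 0.4000·(-3) = -1.2000; e_2·a_4 = 0.0000·0 + 0.5939·4 + 0.3869·(-4) + 0.3509·(-3) + (-0.6119)·(-3) = 1.6107; e_3·a_4 = 0.4255·0 + (-0.7011)·4 + 0.2523·(-4) + 0.4367·(-3) + (-0.2704)·(-3) = -4.3123.
u_4 = a_4 + 1.2000·e_1 − 1.6107·e_2 + 4.3123·e_3 = (1.8347, 0.2602, -4.0150, -0.7222, -2.7006).
‖u_4‖ = 5.2316, so e_4 = (0.3507, 0.0497, -0.7675, -0.1381, -0.5162).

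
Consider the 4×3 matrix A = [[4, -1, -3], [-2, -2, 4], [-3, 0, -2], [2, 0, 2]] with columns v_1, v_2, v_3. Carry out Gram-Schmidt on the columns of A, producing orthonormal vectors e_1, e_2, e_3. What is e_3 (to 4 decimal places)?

e_3 = (-0.5579, 0.2790, -0.5822, 0.5215)

e_1 = v_1/‖v_1‖ = (4, -2, -3, 2)/5.7446 = (0.6963, -0.3482, -0.5222, 0.3482).
r_{12} = e_1·v_2 = 0.0000.
u_2 = v_2 + 0.0000·e_1 = (-1.0000, -2.0000, 0.0000, 0.0000).
‖u_2‖ = 2.2361, so e_2 = (-0.4472, -0.8944, 0.0000, 0.0000).
r_{13} = e_1·v_3 = -1.7408; r_{23} = e_2·v_3 = -2.2361.
u_3 = v_3 + 1.7408·e_1 + 2.2361·e_2 = (-2.7879, 1.3939, -2.9091, 2.6061).
‖u_3‖ = 4.9970, so e_3 = (-0.5579, 0.2790, -0.5822, 0.5215).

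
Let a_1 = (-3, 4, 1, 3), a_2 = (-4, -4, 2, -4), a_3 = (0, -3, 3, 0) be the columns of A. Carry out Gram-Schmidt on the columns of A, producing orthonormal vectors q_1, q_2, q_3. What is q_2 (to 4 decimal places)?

a_1 = (-3, 4, 1, 3); ‖a_1‖ = 5.9161, so q_1 = (-0.5071, 0.6761, 0.1690, 0.5071).
q_1·a_2 = (-0.5071)·(-4) + 0.6761·(-4) + 0.1690·2 + 0.5071·(-4) = -2.3664.
u_2 = a_2 + 2.3664·q_1 = (-5.2000, -2.4000, 2.4000, -2.8000).
‖u_2‖ = 6.8118, so q_2 = (-0.7634, -0.3523, 0.3523, -0.4111).

q_2 = (-0.7634, -0.3523, 0.3523, -0.4111)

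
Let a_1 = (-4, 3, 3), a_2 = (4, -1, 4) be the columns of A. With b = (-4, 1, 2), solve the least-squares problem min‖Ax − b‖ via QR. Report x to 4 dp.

e_1 = a_1/‖a_1‖ = (-4, 3, 3)/5.8310 = (-0.6860, 0.5145, 0.5145).
r_{12} = e_1·a_2 = -1.2005.
u_2 = a_2 + 1.2005·e_1 = (3.1765, -0.3824, 4.6176).
‖u_2‖ = 5.6177, so e_2 = (0.5654, -0.0681, 0.8220).
Qᵀb = (4.2875, -0.6859).
Back-substitute: x_2 = -0.6859/5.6177 = -0.1221.
x_1 = (4.2875 + 1.2005·(-0.1221))/5.8310 = 0.7102.

x = (0.7102, -0.1221)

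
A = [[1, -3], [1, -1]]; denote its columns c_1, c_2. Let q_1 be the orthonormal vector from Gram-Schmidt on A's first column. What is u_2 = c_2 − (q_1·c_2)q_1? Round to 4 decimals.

u_2 = (-1.0000, 1.0000)

c_1 = (1, 1); ‖c_1‖ = 1.4142, so q_1 = (0.7071, 0.7071).
q_1·c_2 = 0.7071·(-3) + 0.7071·(-1) = -2.8284.
u_2 = c_2 + 2.8284·q_1 = (-1.0000, 1.0000).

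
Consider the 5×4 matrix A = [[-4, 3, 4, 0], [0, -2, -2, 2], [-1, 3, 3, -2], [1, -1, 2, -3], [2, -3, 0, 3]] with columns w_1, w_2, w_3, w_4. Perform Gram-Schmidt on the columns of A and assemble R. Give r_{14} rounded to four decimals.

r_{14} = 1.0660

e_1 = w_1/‖w_1‖ = (-4, 0, -1, 1, 2)/4.6904 = (-0.8528, 0.0000, -0.2132, 0.2132, 0.4264).
r_{14} = e_1·w_4 = 1.0660.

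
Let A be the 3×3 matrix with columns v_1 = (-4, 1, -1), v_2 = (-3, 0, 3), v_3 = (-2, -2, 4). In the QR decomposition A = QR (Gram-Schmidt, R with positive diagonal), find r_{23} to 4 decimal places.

v_1 = (-4, 1, -1); ‖v_1‖ = 4.2426, so e_1 = (-0.9428, 0.2357, -0.2357).
e_1·v_2 = (-0.9428)·(-3) + 0.2357·0 + (-0.2357)·3 = 2.1213.
u_2 = v_2 − 2.1213·e_1 = (-1.0000, -0.5000, 3.5000).
‖u_2‖ = 3.6742, so e_2 = (-0.2722, -0.1361, 0.9526).
r_{23} = e_2·v_3 = 4.6268.

r_{23} = 4.6268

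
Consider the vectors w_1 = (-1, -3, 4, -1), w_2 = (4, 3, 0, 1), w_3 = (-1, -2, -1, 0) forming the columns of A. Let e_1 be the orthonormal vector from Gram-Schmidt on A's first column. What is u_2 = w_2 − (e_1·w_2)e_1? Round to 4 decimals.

u_2 = (3.4815, 1.4444, 2.0741, 0.4815)

e_1 = w_1/‖w_1‖ = (-1, -3, 4, -1)/5.1962 = (-0.1925, -0.5774, 0.7698, -0.1925).
r_{12} = e_1·w_2 = -2.6943.
u_2 = w_2 + 2.6943·e_1 = (3.4815, 1.4444, 2.0741, 0.4815).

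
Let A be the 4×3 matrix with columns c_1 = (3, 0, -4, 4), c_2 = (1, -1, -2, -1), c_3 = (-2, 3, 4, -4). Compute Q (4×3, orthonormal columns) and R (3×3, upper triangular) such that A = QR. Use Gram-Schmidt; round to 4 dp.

Q = [[0.4685, 0.2025, 0.3363], [0.0000, -0.4151, 0.8707], [-0.6247, -0.5467, -0.0941], [0.6247, -0.6985, -0.3463]], R = [[6.4031, 1.0932, -5.9346], [0.0000, 2.4093, -1.0427], [0.0000, 0.0000, 2.9484]]

c_1 = (3, 0, -4, 4); ‖c_1‖ = 6.4031, so e_1 = (0.4685, 0.0000, -0.6247, 0.6247).
e_1·c_2 = 0.4685·1 + 0.0000·(-1) + (-0.6247)·(-2) + 0.6247·(-1) = 1.0932.
u_2 = c_2 − 1.0932·e_1 = (0.4878, -1.0000, -1.3171, -1.6829).
‖u_2‖ = 2.4093, so e_2 = (0.2025, -0.4151, -0.5467, -0.6985).
e_1·c_3 = 0.4685·(-2) + 0.0000·3 + (-0.6247)·4 + 0.6247·(-4) = -5.9346; e_2·c_3 = 0.2025·(-2) + (-0.4151)·3 + (-0.5467)·4 + (-0.6985)·(-4) = -1.0427.
u_3 = c_3 + 5.9346·e_1 + 1.0427·e_2 = (0.9916, 2.5672, -0.2773, -1.0210).
‖u_3‖ = 2.9484, so e_3 = (0.3363, 0.8707, -0.0941, -0.3463).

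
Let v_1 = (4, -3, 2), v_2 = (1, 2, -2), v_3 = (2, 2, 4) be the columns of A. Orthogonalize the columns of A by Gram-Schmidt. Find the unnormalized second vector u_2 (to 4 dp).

v_1 = (4, -3, 2); ‖v_1‖ = 5.3852, so e_1 = (0.7428, -0.5571, 0.3714).
e_1·v_2 = 0.7428·1 + (-0.5571)·2 + 0.3714·(-2) = -1.1142.
u_2 = v_2 + 1.1142·e_1 = (1.8276, 1.3793, -1.5862).

u_2 = (1.8276, 1.3793, -1.5862)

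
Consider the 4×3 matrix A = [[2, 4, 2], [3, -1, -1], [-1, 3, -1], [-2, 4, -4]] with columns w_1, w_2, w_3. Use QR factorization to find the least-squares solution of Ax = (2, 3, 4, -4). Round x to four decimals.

x = (0.8478, 0.2174, 0.3043)

w_1 = (2, 3, -1, -2); ‖w_1‖ = 4.2426, so q_1 = (0.4714, 0.7071, -0.2357, -0.4714).
q_1·w_2 = 0.4714·4 + 0.7071·(-1) + (-0.2357)·3 + (-0.4714)·4 = -1.4142.
u_2 = w_2 + 1.4142·q_1 = (4.6667, 0.0000, 2.6667, 3.3333).
‖u_2‖ = 6.3246, so q_2 = (0.7379, 0.0000, 0.4216, 0.5270).
q_1·w_3 = 0.4714·2 + 0.7071·(-1) + (-0.2357)·(-1) + (-0.4714)·(-4) = 2.3570; q_2·w_3 = 0.7379·2 + 0.0000·(-1) + 0.4216·(-1) + 0.5270·(-4) = -1.0541.
u_3 = w_3 − 2.3570·q_1 + 1.0541·q_2 = (1.6667, -2.6667, 0.0000, -2.3333).
‖u_3‖ = 3.9158, so q_3 = (0.4256, -0.6810, 0.0000, -0.5959).
Qᵀb = (4.0069, 1.0541, 1.1918).
Back-substitute: x_3 = 1.1918/3.9158 = 0.3043.
x_2 = (1.0541 + 1.0541·0.3043)/6.3246 = 0.2174.
x_1 = (4.0069 + 1.4142·0.2174 − 2.3570·0.3043)/4.2426 = 0.8478.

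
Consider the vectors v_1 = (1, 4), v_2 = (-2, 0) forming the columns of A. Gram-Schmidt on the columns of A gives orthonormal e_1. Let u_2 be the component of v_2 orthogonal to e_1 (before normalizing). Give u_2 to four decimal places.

u_2 = (-1.8824, 0.4706)

v_1 = (1, 4); ‖v_1‖ = 4.1231, so e_1 = (0.2425, 0.9701).
e_1·v_2 = 0.2425·(-2) + 0.9701·0 = -0.4851.
u_2 = v_2 + 0.4851·e_1 = (-1.8824, 0.4706).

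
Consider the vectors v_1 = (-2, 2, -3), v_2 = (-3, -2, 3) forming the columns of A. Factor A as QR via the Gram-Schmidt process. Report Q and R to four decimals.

q_1 = v_1/‖v_1‖ = (-2, 2, -3)/4.1231 = (-0.4851, 0.4851, -0.7276).
r_{12} = q_1·v_2 = -1.6977.
u_2 = v_2 + 1.6977·q_1 = (-3.8235, -1.1765, 1.7647).
‖u_2‖ = 4.3724, so q_2 = (-0.8745, -0.2691, 0.4036).

Q = [[-0.4851, -0.8745], [0.4851, -0.2691], [-0.7276, 0.4036]], R = [[4.1231, -1.6977], [0.0000, 4.3724]]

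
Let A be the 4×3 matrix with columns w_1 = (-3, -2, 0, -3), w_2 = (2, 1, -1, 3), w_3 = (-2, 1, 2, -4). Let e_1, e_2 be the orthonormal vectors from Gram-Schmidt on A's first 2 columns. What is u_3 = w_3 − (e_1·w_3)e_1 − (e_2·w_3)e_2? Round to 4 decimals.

u_3 = (-0.6098, 1.0976, -0.4878, -0.1220)

e_1 = w_1/‖w_1‖ = (-3, -2, 0, -3)/4.6904 = (-0.6396, -0.4264, 0.0000, -0.6396).
r_{12} = e_1·w_2 = -3.6244.
u_2 = w_2 + 3.6244·e_1 = (-0.3182, -0.5455, -1.0000, 0.6818).
‖u_2‖ = 1.3652, so e_2 = (-0.2331, -0.3996, -0.7325, 0.4994).
r_{13} = e_1·w_3 = 3.4112; r_{23} = e_2·w_3 = -3.3962.
u_3 = w_3 − 3.4112·e_1 + 3.3962·e_2 = (-0.6098, 1.0976, -0.4878, -0.1220).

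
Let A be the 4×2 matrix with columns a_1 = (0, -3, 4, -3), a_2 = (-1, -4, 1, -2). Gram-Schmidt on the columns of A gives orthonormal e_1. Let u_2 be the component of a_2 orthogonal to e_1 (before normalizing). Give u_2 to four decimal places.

u_2 = (-1.0000, -2.0588, -1.5882, -0.0588)

e_1 = a_1/‖a_1‖ = (0, -3, 4, -3)/5.8310 = (0.0000, -0.5145, 0.6860, -0.5145).
r_{12} = e_1·a_2 = 3.7730.
u_2 = a_2 − 3.7730·e_1 = (-1.0000, -2.0588, -1.5882, -0.0588).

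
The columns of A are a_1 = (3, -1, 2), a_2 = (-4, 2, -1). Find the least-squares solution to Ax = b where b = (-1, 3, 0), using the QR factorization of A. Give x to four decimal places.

x = (0.8947, 1.1579)

e_1 = a_1/‖a_1‖ = (3, -1, 2)/3.7417 = (0.8018, -0.2673, 0.5345).
r_{12} = e_1·a_2 = -4.2762.
u_2 = a_2 + 4.2762·e_1 = (-0.5714, 0.8571, 1.2857).
‖u_2‖ = 1.6475, so e_2 = (-0.3468, 0.5203, 0.7804).
Qᵀb = (-1.6036, 1.9076).
Back-substitute: x_2 = 1.9076/1.6475 = 1.1579.
x_1 = (-1.6036 + 4.2762·1.1579)/3.7417 = 0.8947.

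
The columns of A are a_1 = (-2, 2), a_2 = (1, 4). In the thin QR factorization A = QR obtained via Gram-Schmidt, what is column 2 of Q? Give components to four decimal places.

e_2 = (0.7071, 0.7071)

a_1 = (-2, 2); ‖a_1‖ = 2.8284, so e_1 = (-0.7071, 0.7071).
e_1·a_2 = (-0.7071)·1 + 0.7071·4 = 2.1213.
u_2 = a_2 − 2.1213·e_1 = (2.5000, 2.5000).
‖u_2‖ = 3.5355, so e_2 = (0.7071, 0.7071).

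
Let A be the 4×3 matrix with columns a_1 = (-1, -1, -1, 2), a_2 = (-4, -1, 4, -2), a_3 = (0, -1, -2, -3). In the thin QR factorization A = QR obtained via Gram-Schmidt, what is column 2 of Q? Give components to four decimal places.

a_1 = (-1, -1, -1, 2); ‖a_1‖ = 2.6458, so q_1 = (-0.3780, -0.3780, -0.3780, 0.7559).
q_1·a_2 = (-0.3780)·(-4) + (-0.3780)·(-1) + (-0.3780)·4 + 0.7559·(-2) = -1.1339.
u_2 = a_2 + 1.1339·q_1 = (-4.4286, -1.4286, 3.5714, -1.1429).
‖u_2‖ = 5.9761, so q_2 = (-0.7410, -0.2390, 0.5976, -0.1912).

q_2 = (-0.7410, -0.2390, 0.5976, -0.1912)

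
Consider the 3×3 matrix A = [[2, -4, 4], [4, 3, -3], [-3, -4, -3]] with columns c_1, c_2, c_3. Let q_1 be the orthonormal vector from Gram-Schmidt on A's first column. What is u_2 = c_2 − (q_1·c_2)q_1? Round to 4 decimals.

c_1 = (2, 4, -3); ‖c_1‖ = 5.3852, so q_1 = (0.3714, 0.7428, -0.5571).
q_1·c_2 = 0.3714·(-4) + 0.7428·3 + (-0.5571)·(-4) = 2.9711.
u_2 = c_2 − 2.9711·q_1 = (-5.1034, 0.7931, -2.3448).

u_2 = (-5.1034, 0.7931, -2.3448)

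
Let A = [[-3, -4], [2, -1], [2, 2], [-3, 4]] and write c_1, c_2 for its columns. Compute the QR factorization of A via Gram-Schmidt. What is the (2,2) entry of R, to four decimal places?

r_{22} = 6.0701

c_1 = (-3, 2, 2, -3); ‖c_1‖ = 5.0990, so e_1 = (-0.5883, 0.3922, 0.3922, -0.5883).
e_1·c_2 = (-0.5883)·(-4) + 0.3922·(-1) + 0.3922·2 + (-0.5883)·4 = 0.3922.
u_2 = c_2 − 0.3922·e_1 = (-3.7692, -1.1538, 1.8462, 4.2308).
r_{22} = ‖u_2‖ = 6.0701.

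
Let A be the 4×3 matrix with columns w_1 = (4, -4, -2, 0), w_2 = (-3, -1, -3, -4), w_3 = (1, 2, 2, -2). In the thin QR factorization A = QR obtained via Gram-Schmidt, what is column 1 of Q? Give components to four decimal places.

w_1 = (4, -4, -2, 0); ‖w_1‖ = 6.0000, so q_1 = (0.6667, -0.6667, -0.3333, 0.0000).

q_1 = (0.6667, -0.6667, -0.3333, 0.0000)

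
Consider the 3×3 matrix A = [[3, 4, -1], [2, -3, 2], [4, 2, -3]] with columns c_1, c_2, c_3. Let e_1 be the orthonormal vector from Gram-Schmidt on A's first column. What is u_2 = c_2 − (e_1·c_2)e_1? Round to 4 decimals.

e_1 = c_1/‖c_1‖ = (3, 2, 4)/5.3852 = (0.5571, 0.3714, 0.7428).
r_{12} = e_1·c_2 = 2.5997.
u_2 = c_2 − 2.5997·e_1 = (2.5517, -3.9655, 0.0690).

u_2 = (2.5517, -3.9655, 0.0690)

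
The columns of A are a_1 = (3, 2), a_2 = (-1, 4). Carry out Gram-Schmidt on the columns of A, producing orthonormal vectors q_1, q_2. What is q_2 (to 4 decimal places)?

q_2 = (-0.5547, 0.8321)

q_1 = a_1/‖a_1‖ = (3, 2)/3.6056 = (0.8321, 0.5547).
r_{12} = q_1·a_2 = 1.3868.
u_2 = a_2 − 1.3868·q_1 = (-2.1538, 3.2308).
‖u_2‖ = 3.8829, so q_2 = (-0.5547, 0.8321).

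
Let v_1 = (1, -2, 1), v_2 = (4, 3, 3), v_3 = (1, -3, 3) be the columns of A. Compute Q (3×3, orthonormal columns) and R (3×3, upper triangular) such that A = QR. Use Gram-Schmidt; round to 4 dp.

v_1 = (1, -2, 1); ‖v_1‖ = 2.4495, so q_1 = (0.4082, -0.8165, 0.4082).
q_1·v_2 = 0.4082·4 + (-0.8165)·3 + 0.4082·3 = 0.4082.
u_2 = v_2 − 0.4082·q_1 = (3.8333, 3.3333, 2.8333).
‖u_2‖ = 5.8166, so q_2 = (0.6590, 0.5731, 0.4871).
q_1·v_3 = 0.4082·1 + (-0.8165)·(-3) + 0.4082·3 = 4.0825; q_2·v_3 = 0.6590·1 + 0.5731·(-3) + 0.4871·3 = 0.4011.
u_3 = v_3 − 4.0825·q_1 − 0.4011·q_2 = (-0.9310, 0.1034, 1.1379).
‖u_3‖ = 1.4739, so q_3 = (-0.6317, 0.0702, 0.7720).

Q = [[0.4082, 0.6590, -0.6317], [-0.8165, 0.5731, 0.0702], [0.4082, 0.4871, 0.7720]], R = [[2.4495, 0.4082, 4.0825], [0.0000, 5.8166, 0.4011], [0.0000, 0.0000, 1.4739]]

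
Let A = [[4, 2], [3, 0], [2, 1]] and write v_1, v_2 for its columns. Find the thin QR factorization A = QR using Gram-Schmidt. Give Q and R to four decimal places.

e_1 = v_1/‖v_1‖ = (4, 3, 2)/5.3852 = (0.7428, 0.5571, 0.3714).
r_{12} = e_1·v_2 = 1.8570.
u_2 = v_2 − 1.8570·e_1 = (0.6207, -1.0345, 0.3103).
‖u_2‖ = 1.2457, so e_2 = (0.4983, -0.8305, 0.2491).

Q = [[0.7428, 0.4983], [0.5571, -0.8305], [0.3714, 0.2491]], R = [[5.3852, 1.8570], [0.0000, 1.2457]]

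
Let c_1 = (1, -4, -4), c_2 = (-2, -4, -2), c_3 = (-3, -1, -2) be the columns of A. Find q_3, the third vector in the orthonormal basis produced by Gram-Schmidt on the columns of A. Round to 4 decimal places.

q_1 = c_1/‖c_1‖ = (1, -4, -4)/5.7446 = (0.1741, -0.6963, -0.6963).
r_{12} = q_1·c_2 = 3.8297.
u_2 = c_2 − 3.8297·q_1 = (-2.6667, -1.3333, 0.6667).
‖u_2‖ = 3.0551, so q_2 = (-0.8729, -0.4364, 0.2182).
r_{13} = q_1·c_3 = 1.5667; r_{23} = q_2·c_3 = 2.6186.
u_3 = c_3 − 1.5667·q_1 − 2.6186·q_2 = (-0.9870, 1.2338, -1.4805).
‖u_3‖ = 2.1653, so q_3 = (-0.4558, 0.5698, -0.6838).

q_3 = (-0.4558, 0.5698, -0.6838)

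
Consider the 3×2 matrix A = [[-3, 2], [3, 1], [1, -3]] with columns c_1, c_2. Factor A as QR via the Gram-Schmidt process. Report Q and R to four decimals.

c_1 = (-3, 3, 1); ‖c_1‖ = 4.3589, so e_1 = (-0.6882, 0.6882, 0.2294).
e_1·c_2 = (-0.6882)·2 + 0.6882·1 + 0.2294·(-3) = -1.3765.
u_2 = c_2 + 1.3765·e_1 = (1.0526, 1.9474, -2.6842).
‖u_2‖ = 3.4793, so e_2 = (0.3025, 0.5597, -0.7715).

Q = [[-0.6882, 0.3025], [0.6882, 0.5597], [0.2294, -0.7715]], R = [[4.3589, -1.3765], [0.0000, 3.4793]]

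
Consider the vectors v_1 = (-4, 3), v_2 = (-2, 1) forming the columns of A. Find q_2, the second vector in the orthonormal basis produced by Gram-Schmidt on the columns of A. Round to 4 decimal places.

v_1 = (-4, 3); ‖v_1‖ = 5.0000, so q_1 = (-0.8000, 0.6000).
q_1·v_2 = (-0.8000)·(-2) + 0.6000·1 = 2.2000.
u_2 = v_2 − 2.2000·q_1 = (-0.2400, -0.3200).
‖u_2‖ = 0.4000, so q_2 = (-0.6000, -0.8000).

q_2 = (-0.6000, -0.8000)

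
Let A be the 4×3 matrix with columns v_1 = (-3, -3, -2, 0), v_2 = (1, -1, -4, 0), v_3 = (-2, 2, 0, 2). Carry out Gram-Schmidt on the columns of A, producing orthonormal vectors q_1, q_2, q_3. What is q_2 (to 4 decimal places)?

v_1 = (-3, -3, -2, 0); ‖v_1‖ = 4.6904, so q_1 = (-0.6396, -0.6396, -0.4264, 0.0000).
q_1·v_2 = (-0.6396)·1 + (-0.6396)·(-1) + (-0.4264)·(-4) + 0.0000·0 = 1.7056.
u_2 = v_2 − 1.7056·q_1 = (2.0909, 0.0909, -3.2727, 0.0000).
‖u_2‖ = 3.8847, so q_2 = (0.5382, 0.0234, -0.8425, 0.0000).

q_2 = (0.5382, 0.0234, -0.8425, 0.0000)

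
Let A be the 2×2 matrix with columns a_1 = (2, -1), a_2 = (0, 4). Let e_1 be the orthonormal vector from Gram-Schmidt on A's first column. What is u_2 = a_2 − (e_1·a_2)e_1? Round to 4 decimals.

a_1 = (2, -1); ‖a_1‖ = 2.2361, so e_1 = (0.8944, -0.4472).
e_1·a_2 = 0.8944·0 + (-0.4472)·4 = -1.7889.
u_2 = a_2 + 1.7889·e_1 = (1.6000, 3.2000).

u_2 = (1.6000, 3.2000)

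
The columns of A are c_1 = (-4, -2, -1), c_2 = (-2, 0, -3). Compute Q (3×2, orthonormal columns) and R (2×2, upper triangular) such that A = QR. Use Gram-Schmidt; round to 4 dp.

c_1 = (-4, -2, -1); ‖c_1‖ = 4.5826, so e_1 = (-0.8729, -0.4364, -0.2182).
e_1·c_2 = (-0.8729)·(-2) + (-0.4364)·0 + (-0.2182)·(-3) = 2.4004.
u_2 = c_2 − 2.4004·e_1 = (0.0952, 1.0476, -2.4762).
‖u_2‖ = 2.6904, so e_2 = (0.0354, 0.3894, -0.9204).

Q = [[-0.8729, 0.0354], [-0.4364, 0.3894], [-0.2182, -0.9204]], R = [[4.5826, 2.4004], [0.0000, 2.6904]]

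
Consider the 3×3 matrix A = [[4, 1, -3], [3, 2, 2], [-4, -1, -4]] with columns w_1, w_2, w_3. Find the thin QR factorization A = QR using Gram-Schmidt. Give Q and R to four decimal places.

w_1 = (4, 3, -4); ‖w_1‖ = 6.4031, so q_1 = (0.6247, 0.4685, -0.6247).
q_1·w_2 = 0.6247·1 + 0.4685·2 + (-0.6247)·(-1) = 2.1864.
u_2 = w_2 − 2.1864·q_1 = (-0.3659, 0.9756, 0.3659).
‖u_2‖ = 1.1043, so q_2 = (-0.3313, 0.8835, 0.3313).
q_1·w_3 = 0.6247·(-3) + 0.4685·2 + (-0.6247)·(-4) = 1.5617; q_2·w_3 = (-0.3313)·(-3) + 0.8835·2 + 0.3313·(-4) = 1.4356.
u_3 = w_3 − 1.5617·q_1 − 1.4356·q_2 = (-3.5000, 0.0000, -3.5000).
‖u_3‖ = 4.9497, so q_3 = (-0.7071, 0.0000, -0.7071).

Q = [[0.6247, -0.3313, -0.7071], [0.4685, 0.8835, 0.0000], [-0.6247, 0.3313, -0.7071]], R = [[6.4031, 2.1864, 1.5617], [0.0000, 1.1043, 1.4356], [0.0000, 0.0000, 4.9497]]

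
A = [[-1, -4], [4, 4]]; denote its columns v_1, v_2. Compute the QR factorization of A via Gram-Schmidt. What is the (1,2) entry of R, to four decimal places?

v_1 = (-1, 4); ‖v_1‖ = 4.1231, so e_1 = (-0.2425, 0.9701).
r_{12} = e_1·v_2 = 4.8507.

r_{12} = 4.8507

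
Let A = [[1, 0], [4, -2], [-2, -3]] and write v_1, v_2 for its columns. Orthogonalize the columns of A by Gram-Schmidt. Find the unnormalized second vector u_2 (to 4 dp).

v_1 = (1, 4, -2); ‖v_1‖ = 4.5826, so e_1 = (0.2182, 0.8729, -0.4364).
e_1·v_2 = 0.2182·0 + 0.8729·(-2) + (-0.4364)·(-3) = -0.4364.
u_2 = v_2 + 0.4364·e_1 = (0.0952, -1.6190, -3.1905).

u_2 = (0.0952, -1.6190, -3.1905)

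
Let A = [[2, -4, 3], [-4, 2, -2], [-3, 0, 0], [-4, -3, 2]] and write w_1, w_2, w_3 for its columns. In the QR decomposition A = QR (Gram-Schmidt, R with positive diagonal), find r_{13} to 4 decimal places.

e_1 = w_1/‖w_1‖ = (2, -4, -3, -4)/6.7082 = (0.2981, -0.5963, -0.4472, -0.5963).
r_{13} = e_1·w_3 = 0.8944.

r_{13} = 0.8944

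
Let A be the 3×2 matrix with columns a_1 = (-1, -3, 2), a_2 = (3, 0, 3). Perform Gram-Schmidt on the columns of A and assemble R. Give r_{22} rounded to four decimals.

r_{22} = 4.1662

a_1 = (-1, -3, 2); ‖a_1‖ = 3.7417, so q_1 = (-0.2673, -0.8018, 0.5345).
q_1·a_2 = (-0.2673)·3 + (-0.8018)·0 + 0.5345·3 = 0.8018.
u_2 = a_2 − 0.8018·q_1 = (3.2143, 0.6429, 2.5714).
r_{22} = ‖u_2‖ = 4.1662.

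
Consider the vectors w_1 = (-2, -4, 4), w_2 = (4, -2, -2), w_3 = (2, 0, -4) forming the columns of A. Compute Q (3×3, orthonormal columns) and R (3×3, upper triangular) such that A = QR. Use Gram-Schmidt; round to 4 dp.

Q = [[-0.3333, 0.7542, -0.5657], [-0.6667, -0.6128, -0.4243], [0.6667, -0.2357, -0.7071]], R = [[6.0000, -1.3333, -3.3333], [0.0000, 4.7140, 2.4513], [0.0000, 0.0000, 1.6971]]

w_1 = (-2, -4, 4); ‖w_1‖ = 6.0000, so q_1 = (-0.3333, -0.6667, 0.6667).
q_1·w_2 = (-0.3333)·4 + (-0.6667)·(-2) + 0.6667·(-2) = -1.3333.
u_2 = w_2 + 1.3333·q_1 = (3.5556, -2.8889, -1.1111).
‖u_2‖ = 4.7140, so q_2 = (0.7542, -0.6128, -0.2357).
q_1·w_3 = (-0.3333)·2 + (-0.6667)·0 + 0.6667·(-4) = -3.3333; q_2·w_3 = 0.7542·2 + (-0.6128)·0 + (-0.2357)·(-4) = 2.4513.
u_3 = w_3 + 3.3333·q_1 − 2.4513·q_2 = (-0.9600, -0.7200, -1.2000).
‖u_3‖ = 1.6971, so q_3 = (-0.5657, -0.4243, -0.7071).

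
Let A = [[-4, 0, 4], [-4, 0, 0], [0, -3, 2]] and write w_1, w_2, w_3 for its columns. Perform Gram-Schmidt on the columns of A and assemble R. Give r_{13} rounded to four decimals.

r_{13} = -2.8284

w_1 = (-4, -4, 0); ‖w_1‖ = 5.6569, so q_1 = (-0.7071, -0.7071, 0.0000).
r_{13} = q_1·w_3 = -2.8284.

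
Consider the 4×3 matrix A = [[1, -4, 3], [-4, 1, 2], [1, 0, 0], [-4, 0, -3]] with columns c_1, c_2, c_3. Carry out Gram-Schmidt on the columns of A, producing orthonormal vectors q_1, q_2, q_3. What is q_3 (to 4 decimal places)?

c_1 = (1, -4, 1, -4); ‖c_1‖ = 5.8310, so q_1 = (0.1715, -0.6860, 0.1715, -0.6860).
q_1·c_2 = 0.1715·(-4) + (-0.6860)·1 + 0.1715·0 + (-0.6860)·0 = -1.3720.
u_2 = c_2 + 1.3720·q_1 = (-3.7647, 0.0588, 0.2353, -0.9412).
‖u_2‖ = 3.8881, so q_2 = (-0.9683, 0.0151, 0.0605, -0.2421).
q_1·c_3 = 0.1715·3 + (-0.6860)·2 + 0.1715·0 + (-0.6860)·(-3) = 1.2005; q_2·c_3 = (-0.9683)·3 + 0.0151·2 + 0.0605·0 + (-0.2421)·(-3) = -2.1483.
u_3 = c_3 − 1.2005·q_1 + 2.1483·q_2 = (0.7140, 2.8560, -0.0759, -2.6965).
‖u_3‖ = 3.9929, so q_3 = (0.1788, 0.7153, -0.0190, -0.6753).

q_3 = (0.1788, 0.7153, -0.0190, -0.6753)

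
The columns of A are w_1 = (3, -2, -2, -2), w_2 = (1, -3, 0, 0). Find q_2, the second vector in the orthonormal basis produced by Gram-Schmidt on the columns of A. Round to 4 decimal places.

q_2 = (-0.1153, -0.8646, 0.3458, 0.3458)

w_1 = (3, -2, -2, -2); ‖w_1‖ = 4.5826, so q_1 = (0.6547, -0.4364, -0.4364, -0.4364).
q_1·w_2 = 0.6547·1 + (-0.4364)·(-3) + (-0.4364)·0 + (-0.4364)·0 = 1.9640.
u_2 = w_2 − 1.9640·q_1 = (-0.2857, -2.1429, 0.8571, 0.8571).
‖u_2‖ = 2.4785, so q_2 = (-0.1153, -0.8646, 0.3458, 0.3458).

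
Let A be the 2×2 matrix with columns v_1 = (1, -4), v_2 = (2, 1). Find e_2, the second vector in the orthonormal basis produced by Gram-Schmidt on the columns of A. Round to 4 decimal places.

e_2 = (0.9701, 0.2425)

v_1 = (1, -4); ‖v_1‖ = 4.1231, so e_1 = (0.2425, -0.9701).
e_1·v_2 = 0.2425·2 + (-0.9701)·1 = -0.4851.
u_2 = v_2 + 0.4851·e_1 = (2.1176, 0.5294).
‖u_2‖ = 2.1828, so e_2 = (0.9701, 0.2425).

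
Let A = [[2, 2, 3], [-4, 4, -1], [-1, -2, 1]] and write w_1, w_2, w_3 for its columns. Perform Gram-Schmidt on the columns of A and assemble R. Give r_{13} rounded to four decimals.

r_{13} = 1.9640

w_1 = (2, -4, -1); ‖w_1‖ = 4.5826, so q_1 = (0.4364, -0.8729, -0.2182).
r_{13} = q_1·w_3 = 1.9640.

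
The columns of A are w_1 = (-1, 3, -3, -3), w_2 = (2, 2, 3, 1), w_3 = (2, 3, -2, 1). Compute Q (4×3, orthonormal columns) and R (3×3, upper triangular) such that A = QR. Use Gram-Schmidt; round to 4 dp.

Q = [[-0.1890, 0.4324, 0.4629], [0.5669, 0.7207, 0.1543], [-0.5669, 0.5406, -0.6172], [-0.5669, 0.0360, 0.6172]], R = [[5.2915, -1.5119, 1.8898], [0.0000, 3.9641, 1.9821], [0.0000, 0.0000, 3.2404]]

w_1 = (-1, 3, -3, -3); ‖w_1‖ = 5.2915, so q_1 = (-0.1890, 0.5669, -0.5669, -0.5669).
q_1·w_2 = (-0.1890)·2 + 0.5669·2 + (-0.5669)·3 + (-0.5669)·1 = -1.5119.
u_2 = w_2 + 1.5119·q_1 = (1.7143, 2.8571, 2.1429, 0.1429).
‖u_2‖ = 3.9641, so q_2 = (0.4324, 0.7207, 0.5406, 0.0360).
q_1·w_3 = (-0.1890)·2 + 0.5669·3 + (-0.5669)·(-2) + (-0.5669)·1 = 1.8898; q_2·w_3 = 0.4324·2 + 0.7207·3 + 0.5406·(-2) + 0.0360·1 = 1.9821.
u_3 = w_3 − 1.8898·q_1 − 1.9821·q_2 = (1.5000, 0.5000, -2.0000, 2.0000).
‖u_3‖ = 3.2404, so q_3 = (0.4629, 0.1543, -0.6172, 0.6172).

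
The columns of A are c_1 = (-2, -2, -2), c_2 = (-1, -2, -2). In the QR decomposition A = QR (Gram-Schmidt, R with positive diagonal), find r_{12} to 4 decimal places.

r_{12} = 2.8868

c_1 = (-2, -2, -2); ‖c_1‖ = 3.4641, so q_1 = (-0.5774, -0.5774, -0.5774).
r_{12} = q_1·c_2 = 2.8868.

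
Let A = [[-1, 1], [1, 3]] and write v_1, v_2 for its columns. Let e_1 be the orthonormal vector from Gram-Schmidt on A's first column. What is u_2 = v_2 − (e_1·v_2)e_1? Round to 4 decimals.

e_1 = v_1/‖v_1‖ = (-1, 1)/1.4142 = (-0.7071, 0.7071).
r_{12} = e_1·v_2 = 1.4142.
u_2 = v_2 − 1.4142·e_1 = (2.0000, 2.0000).

u_2 = (2.0000, 2.0000)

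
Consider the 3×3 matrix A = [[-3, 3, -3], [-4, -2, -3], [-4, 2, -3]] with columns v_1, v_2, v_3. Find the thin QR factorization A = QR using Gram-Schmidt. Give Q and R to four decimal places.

Q = [[-0.4685, 0.6041, -0.6447], [-0.6247, -0.7425, -0.2417], [-0.6247, 0.2895, 0.7252]], R = [[6.4031, -1.4056, 5.1537], [0.0000, 3.8761, -0.4531], [0.0000, 0.0000, 0.4835]]

v_1 = (-3, -4, -4); ‖v_1‖ = 6.4031, so e_1 = (-0.4685, -0.6247, -0.6247).
e_1·v_2 = (-0.4685)·3 + (-0.6247)·(-2) + (-0.6247)·2 = -1.4056.
u_2 = v_2 + 1.4056·e_1 = (2.3415, -2.8780, 1.1220).
‖u_2‖ = 3.8761, so e_2 = (0.6041, -0.7425, 0.2895).
e_1·v_3 = (-0.4685)·(-3) + (-0.6247)·(-3) + (-0.6247)·(-3) = 5.1537; e_2·v_3 = 0.6041·(-3) + (-0.7425)·(-3) + 0.2895·(-3) = -0.4531.
u_3 = v_3 − 5.1537·e_1 + 0.4531·e_2 = (-0.3117, -0.1169, 0.3506).
‖u_3‖ = 0.4835, so e_3 = (-0.6447, -0.2417, 0.7252).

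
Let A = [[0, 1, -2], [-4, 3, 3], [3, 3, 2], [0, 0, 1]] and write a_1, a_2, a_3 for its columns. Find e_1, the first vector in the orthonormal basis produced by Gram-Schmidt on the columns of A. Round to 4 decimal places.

e_1 = (0.0000, -0.8000, 0.6000, 0.0000)

e_1 = a_1/‖a_1‖ = (0, -4, 3, 0)/5.0000 = (0.0000, -0.8000, 0.6000, 0.0000).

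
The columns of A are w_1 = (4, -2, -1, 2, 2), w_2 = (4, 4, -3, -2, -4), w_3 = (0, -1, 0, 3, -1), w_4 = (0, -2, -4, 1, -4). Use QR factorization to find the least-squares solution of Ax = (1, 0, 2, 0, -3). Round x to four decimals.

x = (-0.2673, 0.2911, 0.7403, -0.1991)

w_1 = (4, -2, -1, 2, 2); ‖w_1‖ = 5.3852, so e_1 = (0.7428, -0.3714, -0.1857, 0.3714, 0.3714).
e_1·w_2 = 0.7428·4 + (-0.3714)·4 + (-0.1857)·(-3) + 0.3714·(-2) + 0.3714·(-4) = -0.1857.
u_2 = w_2 + 0.1857·e_1 = (4.1379, 3.9310, -3.0345, -1.9310, -3.9310).
‖u_2‖ = 7.8080, so e_2 = (0.5300, 0.5035, -0.3886, -0.2473, -0.5035).
e_1·w_3 = 0.7428·0 + (-0.3714)·(-1) + (-0.1857)·0 + 0.3714·3 + 0.3714·(-1) = 1.1142; e_2·w_3 = 0.5300·0 + 0.5035·(-1) + (-0.3886)·0 + (-0.2473)·3 + (-0.5035)·(-1) = -0.7419.
u_3 = w_3 − 1.1142·e_1 + 0.7419·e_2 = (-0.4344, -0.2127, -0.0814, 2.4027, -1.7873).
‖u_3‖ = 3.0345, so e_3 = (-0.1432, -0.0701, -0.0268, 0.7918, -0.5890).
e_1·w_4 = 0.7428·0 + (-0.3714)·(-2) + (-0.1857)·(-4) + 0.3714·1 + 0.3714·(-4) = 0.3714; e_2·w_4 = 0.5300·0 + 0.5035·(-2) + (-0.3886)·(-4) + (-0.2473)·1 + (-0.5035)·(-4) = 2.3141; e_3·w_4 = (-0.1432)·0 + (-0.0701)·(-2) + (-0.0268)·(-4) + 0.7918·1 + (-0.5890)·(-4) = 3.3954.
u_4 = w_4 − 0.3714·e_1 − 2.3141·e_2 − 3.3954·e_3 = (-1.0162, -2.7892, -2.9405, -1.2541, -0.9730).
‖u_4‖ = 4.4697, so e_4 = (-0.2274, -0.6240, -0.6579, -0.2806, -0.2177).
Qᵀb = (-0.7428, 1.2631, 1.5702, -0.8901).
Back-substitute: x_4 = -0.8901/4.4697 = -0.1991.
x_3 = (1.5702 − 3.3954·(-0.1991))/3.0345 = 0.7403.
x_2 = (1.2631 + 0.7419·0.7403 − 2.3141·(-0.1991))/7.8080 = 0.2911.
x_1 = (-0.7428 + 0.1857·0.2911 − 1.1142·0.7403 − 0.3714·(-0.1991))/5.3852 = -0.2673.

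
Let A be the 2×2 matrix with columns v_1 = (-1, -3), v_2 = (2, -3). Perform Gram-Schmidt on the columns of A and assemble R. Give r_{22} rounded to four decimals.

v_1 = (-1, -3); ‖v_1‖ = 3.1623, so e_1 = (-0.3162, -0.9487).
e_1·v_2 = (-0.3162)·2 + (-0.9487)·(-3) = 2.2136.
u_2 = v_2 − 2.2136·e_1 = (2.7000, -0.9000).
r_{22} = ‖u_2‖ = 2.8460.

r_{22} = 2.8460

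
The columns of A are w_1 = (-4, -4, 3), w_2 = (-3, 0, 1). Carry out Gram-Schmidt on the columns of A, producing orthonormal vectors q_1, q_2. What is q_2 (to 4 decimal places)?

q_2 = (-0.7234, 0.6889, -0.0459)

w_1 = (-4, -4, 3); ‖w_1‖ = 6.4031, so q_1 = (-0.6247, -0.6247, 0.4685).
q_1·w_2 = (-0.6247)·(-3) + (-0.6247)·0 + 0.4685·1 = 2.3426.
u_2 = w_2 − 2.3426·q_1 = (-1.5366, 1.4634, -0.0976).
‖u_2‖ = 2.1242, so q_2 = (-0.7234, 0.6889, -0.0459).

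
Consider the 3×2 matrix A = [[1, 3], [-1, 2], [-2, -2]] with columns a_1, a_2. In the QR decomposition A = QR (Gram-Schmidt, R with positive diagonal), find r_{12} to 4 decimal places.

a_1 = (1, -1, -2); ‖a_1‖ = 2.4495, so e_1 = (0.4082, -0.4082, -0.8165).
r_{12} = e_1·a_2 = 2.0412.

r_{12} = 2.0412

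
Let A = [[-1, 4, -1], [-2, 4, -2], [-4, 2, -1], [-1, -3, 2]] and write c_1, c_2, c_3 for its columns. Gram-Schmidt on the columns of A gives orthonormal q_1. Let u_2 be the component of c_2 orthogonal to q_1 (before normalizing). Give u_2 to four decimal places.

c_1 = (-1, -2, -4, -1); ‖c_1‖ = 4.6904, so q_1 = (-0.2132, -0.4264, -0.8528, -0.2132).
q_1·c_2 = (-0.2132)·4 + (-0.4264)·4 + (-0.8528)·2 + (-0.2132)·(-3) = -3.6244.
u_2 = c_2 + 3.6244·q_1 = (3.2273, 2.4545, -1.0909, -3.7727).

u_2 = (3.2273, 2.4545, -1.0909, -3.7727)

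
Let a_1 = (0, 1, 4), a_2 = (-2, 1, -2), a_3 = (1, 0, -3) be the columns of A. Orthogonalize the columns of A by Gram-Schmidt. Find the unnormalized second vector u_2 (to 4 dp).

u_2 = (-2.0000, 1.4118, -0.3529)

a_1 = (0, 1, 4); ‖a_1‖ = 4.1231, so q_1 = (0.0000, 0.2425, 0.9701).
q_1·a_2 = 0.0000·(-2) + 0.2425·1 + 0.9701·(-2) = -1.6977.
u_2 = a_2 + 1.6977·q_1 = (-2.0000, 1.4118, -0.3529).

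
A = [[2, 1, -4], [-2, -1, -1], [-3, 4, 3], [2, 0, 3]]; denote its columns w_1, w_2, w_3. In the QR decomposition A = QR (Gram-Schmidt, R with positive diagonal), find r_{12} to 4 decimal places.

w_1 = (2, -2, -3, 2); ‖w_1‖ = 4.5826, so q_1 = (0.4364, -0.4364, -0.6547, 0.4364).
r_{12} = q_1·w_2 = -1.7457.

r_{12} = -1.7457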